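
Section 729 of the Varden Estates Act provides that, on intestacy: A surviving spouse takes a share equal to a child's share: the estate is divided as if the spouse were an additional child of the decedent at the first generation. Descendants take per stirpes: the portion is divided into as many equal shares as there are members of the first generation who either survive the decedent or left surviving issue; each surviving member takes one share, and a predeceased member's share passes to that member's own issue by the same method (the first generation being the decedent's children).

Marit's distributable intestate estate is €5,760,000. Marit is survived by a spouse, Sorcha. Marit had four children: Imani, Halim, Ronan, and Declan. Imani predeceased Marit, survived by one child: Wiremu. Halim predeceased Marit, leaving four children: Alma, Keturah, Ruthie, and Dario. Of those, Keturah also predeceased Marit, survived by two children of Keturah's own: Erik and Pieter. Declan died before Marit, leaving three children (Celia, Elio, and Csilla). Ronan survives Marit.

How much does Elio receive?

Elio receives €384,000.

The spouse counts as an additional share at the children's level, so there are 5 primary shares of €1,152,000. Sorcha takes one such share (€1,152,000).
The children's combined portion (€4,608,000) is divided into 4 shares of €1,152,000: Ronan takes €1,152,000; Imani's €1,152,000 share passes to Imani's issue; Halim's €1,152,000 share passes to Halim's issue; Declan's €1,152,000 share passes to Declan's issue.
Imani's share (€1,152,000) passes entirely to Wiremu.
Halim's share (€1,152,000) is divided into 4 shares of €288,000: Alma, Ruthie, and Dario each take €288,000; Keturah's €288,000 share passes to Keturah's issue.
Keturah's share (€288,000) is divided into 2 shares of €144,000: Erik and Pieter each take €144,000.
Declan's share (€1,152,000) is divided into 3 shares of €384,000: Celia, Elio, and Csilla each take €384,000.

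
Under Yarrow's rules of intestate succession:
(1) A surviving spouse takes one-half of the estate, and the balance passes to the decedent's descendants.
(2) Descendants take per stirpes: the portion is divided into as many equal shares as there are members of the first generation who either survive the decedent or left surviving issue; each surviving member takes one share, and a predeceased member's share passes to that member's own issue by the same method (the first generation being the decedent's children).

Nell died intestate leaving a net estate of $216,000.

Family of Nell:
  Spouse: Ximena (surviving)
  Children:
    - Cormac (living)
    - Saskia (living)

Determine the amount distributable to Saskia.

Ximena takes one-half of $216,000 = $108,000. The remaining $108,000 passes to the descendants.
The descendants' portion ($108,000) is divided into 2 shares of $54,000: Cormac and Saskia each take $54,000.

Saskia receives $54,000.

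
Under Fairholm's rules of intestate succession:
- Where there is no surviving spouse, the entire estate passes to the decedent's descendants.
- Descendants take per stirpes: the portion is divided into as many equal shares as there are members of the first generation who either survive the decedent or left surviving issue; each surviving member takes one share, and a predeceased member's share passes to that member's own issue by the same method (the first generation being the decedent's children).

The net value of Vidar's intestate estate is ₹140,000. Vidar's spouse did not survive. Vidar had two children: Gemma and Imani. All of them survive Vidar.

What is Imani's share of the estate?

The entire ₹140,000 passes to the descendants.
That amount (₹140,000) is divided into 2 shares of ₹70,000: Gemma and Imani each take ₹70,000.

Imani receives ₹70,000.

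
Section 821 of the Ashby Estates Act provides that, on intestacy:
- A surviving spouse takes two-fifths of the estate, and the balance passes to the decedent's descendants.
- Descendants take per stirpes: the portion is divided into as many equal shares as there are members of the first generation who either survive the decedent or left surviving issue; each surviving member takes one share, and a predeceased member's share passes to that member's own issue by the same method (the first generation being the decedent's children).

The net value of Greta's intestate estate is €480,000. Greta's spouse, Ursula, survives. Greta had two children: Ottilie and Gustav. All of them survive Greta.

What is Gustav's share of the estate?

Ursula takes two-fifths of €480,000 = €192,000. The remaining €288,000 passes to the descendants.
The descendants' portion (€288,000) is divided into 2 shares of €144,000: Ottilie and Gustav each take €144,000.

Gustav receives €144,000.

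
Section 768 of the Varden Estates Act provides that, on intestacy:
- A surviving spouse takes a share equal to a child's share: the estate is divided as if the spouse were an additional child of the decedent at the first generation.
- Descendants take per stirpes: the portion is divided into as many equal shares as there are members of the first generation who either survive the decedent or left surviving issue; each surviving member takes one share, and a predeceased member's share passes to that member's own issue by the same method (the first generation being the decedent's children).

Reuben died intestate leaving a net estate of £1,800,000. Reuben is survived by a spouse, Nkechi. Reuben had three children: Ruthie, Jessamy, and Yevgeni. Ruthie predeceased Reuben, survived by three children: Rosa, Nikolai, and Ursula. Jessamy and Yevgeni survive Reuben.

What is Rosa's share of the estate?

The spouse counts as an additional share at the children's level, so there are 4 primary shares of £450,000. Nkechi takes one such share (£450,000).
The children's combined portion (£1,350,000) is divided into 3 shares of £450,000: Jessamy and Yevgeni each take £450,000; Ruthie's £450,000 share passes to Ruthie's issue.
Ruthie's share (£450,000) is divided into 3 shares of £150,000: Rosa, Nikolai, and Ursula each take £150,000.

Rosa receives £150,000.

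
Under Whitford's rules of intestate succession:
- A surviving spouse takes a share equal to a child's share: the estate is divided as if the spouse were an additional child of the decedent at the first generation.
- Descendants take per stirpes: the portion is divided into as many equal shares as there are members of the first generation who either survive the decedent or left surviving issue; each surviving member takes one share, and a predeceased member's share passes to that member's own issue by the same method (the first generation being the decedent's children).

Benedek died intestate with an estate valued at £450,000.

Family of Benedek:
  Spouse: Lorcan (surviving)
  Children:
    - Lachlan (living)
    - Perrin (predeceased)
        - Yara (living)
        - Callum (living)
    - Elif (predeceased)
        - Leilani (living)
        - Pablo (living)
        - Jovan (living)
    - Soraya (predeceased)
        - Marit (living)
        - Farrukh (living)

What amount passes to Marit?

Marit receives £45,000.

The spouse counts as an additional share at the children's level, so there are 5 primary shares of £90,000. Lorcan takes one such share (£90,000).
The children's combined portion (£360,000) is divided into 4 shares of £90,000: Lachlan takes £90,000; Perrin's £90,000 share passes to Perrin's issue; Elif's £90,000 share passes to Elif's issue; Soraya's £90,000 share passes to Soraya's issue.
Perrin's share (£90,000) is divided into 2 shares of £45,000: Yara and Callum each take £45,000.
Elif's share (£90,000) is divided into 3 shares of £30,000: Leilani, Pablo, and Jovan each take £30,000.
Soraya's share (£90,000) is divided into 2 shares of £45,000: Marit and Farrukh each take £45,000.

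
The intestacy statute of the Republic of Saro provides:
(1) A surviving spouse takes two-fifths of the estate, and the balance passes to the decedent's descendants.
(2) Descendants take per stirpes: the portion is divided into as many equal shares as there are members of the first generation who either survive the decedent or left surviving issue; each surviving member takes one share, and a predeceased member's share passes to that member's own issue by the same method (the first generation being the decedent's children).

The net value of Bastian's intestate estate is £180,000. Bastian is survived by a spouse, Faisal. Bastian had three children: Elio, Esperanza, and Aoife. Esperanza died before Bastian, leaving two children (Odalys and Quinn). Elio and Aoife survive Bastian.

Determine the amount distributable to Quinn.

Quinn receives £18,000.

Faisal takes two-fifths of £180,000 = £72,000. The remaining £108,000 passes to the descendants.
The descendants' portion (£108,000) is divided into 3 shares of £36,000: Elio and Aoife each take £36,000; Esperanza's £36,000 share passes to Esperanza's issue.
Esperanza's share (£36,000) is divided into 2 shares of £18,000: Odalys and Quinn each take £18,000.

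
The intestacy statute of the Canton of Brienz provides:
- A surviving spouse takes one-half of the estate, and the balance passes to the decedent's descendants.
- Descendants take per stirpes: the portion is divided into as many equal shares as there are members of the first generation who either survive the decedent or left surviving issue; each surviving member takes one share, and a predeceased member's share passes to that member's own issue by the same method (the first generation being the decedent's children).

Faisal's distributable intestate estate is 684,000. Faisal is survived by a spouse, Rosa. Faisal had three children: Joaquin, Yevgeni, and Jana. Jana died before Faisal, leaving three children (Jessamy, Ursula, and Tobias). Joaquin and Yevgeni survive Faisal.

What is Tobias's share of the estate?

Rosa takes one-half of 684,000 = 342,000. The remaining 342,000 passes to the descendants.
The descendants' portion (342,000) is divided into 3 shares of 114,000: Joaquin and Yevgeni each take 114,000; Jana's 114,000 share passes to Jana's issue.
Jana's share (114,000) is divided into 3 shares of 38,000: Jessamy, Ursula, and Tobias each take 38,000.

Tobias receives 38,000.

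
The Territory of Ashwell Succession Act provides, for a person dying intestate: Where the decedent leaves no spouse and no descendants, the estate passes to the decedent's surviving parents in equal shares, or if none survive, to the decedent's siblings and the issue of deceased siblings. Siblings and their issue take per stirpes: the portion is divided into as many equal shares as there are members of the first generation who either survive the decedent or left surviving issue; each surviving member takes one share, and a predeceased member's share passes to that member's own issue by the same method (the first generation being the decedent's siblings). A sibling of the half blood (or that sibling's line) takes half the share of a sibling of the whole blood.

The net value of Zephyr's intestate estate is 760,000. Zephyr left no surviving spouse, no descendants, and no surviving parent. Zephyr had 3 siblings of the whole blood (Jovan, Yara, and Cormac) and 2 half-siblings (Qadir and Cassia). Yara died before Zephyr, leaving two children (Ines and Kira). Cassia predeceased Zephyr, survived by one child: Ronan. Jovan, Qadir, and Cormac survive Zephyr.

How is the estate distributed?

The entire 760,000 passes to the siblings and their issue.
Counting each half-blood sibling's line as half a unit, there are 4 units in 760,000, so one unit is 190,000. Whole-blood lines (Jovan, Yara, and Cormac) take 190,000 each; half-blood lines (Qadir and Cassia) take 95,000 each.
Yara's share (190,000) is divided into 2 shares of 95,000: Ines and Kira each take 95,000.
Cassia's share (95,000) passes entirely to Ronan.

Jovan: 190,000; Ines: 95,000; Kira: 95,000; Qadir: 95,000; Cormac: 190,000; Ronan: 95,000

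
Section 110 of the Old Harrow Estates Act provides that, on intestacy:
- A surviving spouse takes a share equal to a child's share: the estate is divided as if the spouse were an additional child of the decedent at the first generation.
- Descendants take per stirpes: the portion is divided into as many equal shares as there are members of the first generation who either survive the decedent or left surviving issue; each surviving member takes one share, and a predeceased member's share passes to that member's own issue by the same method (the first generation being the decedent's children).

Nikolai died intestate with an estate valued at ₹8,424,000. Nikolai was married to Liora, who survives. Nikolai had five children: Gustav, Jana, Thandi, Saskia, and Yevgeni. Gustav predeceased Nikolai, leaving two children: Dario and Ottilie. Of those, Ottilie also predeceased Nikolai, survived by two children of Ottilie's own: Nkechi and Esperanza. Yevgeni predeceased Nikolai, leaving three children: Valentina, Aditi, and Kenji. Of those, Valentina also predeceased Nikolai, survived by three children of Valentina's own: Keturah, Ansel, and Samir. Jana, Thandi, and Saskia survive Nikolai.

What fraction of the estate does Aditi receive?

Aditi receives 1/18 of the estate.

The spouse counts as an additional share at the children's level, so there are 6 primary shares of ₹1,404,000. Liora takes one such share (₹1,404,000).
The children's combined portion (₹7,020,000) is divided into 5 shares of ₹1,404,000: Jana, Thandi, and Saskia each take ₹1,404,000; Gustav's ₹1,404,000 share passes to Gustav's issue; Yevgeni's ₹1,404,000 share passes to Yevgeni's issue.
Gustav's share (₹1,404,000) is divided into 2 shares of ₹702,000: Dario takes ₹702,000; Ottilie's ₹702,000 share passes to Ottilie's issue.
Ottilie's share (₹702,000) is divided into 2 shares of ₹351,000: Nkechi and Esperanza each take ₹351,000.
Yevgeni's share (₹1,404,000) is divided into 3 shares of ₹468,000: Aditi and Kenji each take ₹468,000; Valentina's ₹468,000 share passes to Valentina's issue.
Valentina's share (₹468,000) is divided into 3 shares of ₹156,000: Keturah, Ansel, and Samir each take ₹156,000.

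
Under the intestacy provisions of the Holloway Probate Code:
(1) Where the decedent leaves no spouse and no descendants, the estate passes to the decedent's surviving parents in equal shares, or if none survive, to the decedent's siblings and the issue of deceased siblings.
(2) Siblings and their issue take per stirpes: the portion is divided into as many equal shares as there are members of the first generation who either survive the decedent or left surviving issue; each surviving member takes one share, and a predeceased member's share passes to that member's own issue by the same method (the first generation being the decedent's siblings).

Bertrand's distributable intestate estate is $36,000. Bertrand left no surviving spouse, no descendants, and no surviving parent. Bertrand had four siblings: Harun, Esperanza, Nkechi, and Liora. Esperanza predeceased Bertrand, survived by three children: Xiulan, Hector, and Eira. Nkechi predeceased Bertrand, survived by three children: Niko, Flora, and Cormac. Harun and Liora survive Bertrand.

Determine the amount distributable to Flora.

The entire $36,000 passes to the siblings and their issue.
That amount ($36,000) is divided into 4 shares of $9,000: Harun and Liora each take $9,000; Esperanza's $9,000 share passes to Esperanza's issue; Nkechi's $9,000 share passes to Nkechi's issue.
Esperanza's share ($9,000) is divided into 3 shares of $3,000: Xiulan, Hector, and Eira each take $3,000.
Nkechi's share ($9,000) is divided into 3 shares of $3,000: Niko, Flora, and Cormac each take $3,000.

Flora receives $3,000.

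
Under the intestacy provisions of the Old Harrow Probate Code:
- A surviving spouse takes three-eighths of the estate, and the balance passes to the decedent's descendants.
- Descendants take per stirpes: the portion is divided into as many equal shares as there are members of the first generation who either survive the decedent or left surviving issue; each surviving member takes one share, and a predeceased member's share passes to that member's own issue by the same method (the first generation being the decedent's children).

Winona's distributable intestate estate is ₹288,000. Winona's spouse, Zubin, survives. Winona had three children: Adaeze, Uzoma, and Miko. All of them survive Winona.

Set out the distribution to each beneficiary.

Zubin: ₹108,000; Adaeze: ₹60,000; Uzoma: ₹60,000; Miko: ₹60,000

Zubin takes three-eighths of ₹288,000 = ₹108,000. The remaining ₹180,000 passes to the descendants.
The descendants' portion (₹180,000) is divided into 3 shares of ₹60,000: Adaeze, Uzoma, and Miko each take ₹60,000.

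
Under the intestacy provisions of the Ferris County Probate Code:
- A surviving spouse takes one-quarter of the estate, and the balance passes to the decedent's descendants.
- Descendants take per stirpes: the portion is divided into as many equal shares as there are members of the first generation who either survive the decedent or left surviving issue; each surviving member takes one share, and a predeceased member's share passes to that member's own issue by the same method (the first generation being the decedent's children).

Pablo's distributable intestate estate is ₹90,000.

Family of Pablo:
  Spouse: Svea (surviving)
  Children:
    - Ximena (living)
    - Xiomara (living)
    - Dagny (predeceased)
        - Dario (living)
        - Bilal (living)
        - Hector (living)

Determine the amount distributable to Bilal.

Bilal receives ₹7,500.

Svea takes one-quarter of ₹90,000 = ₹22,500. The remaining ₹67,500 passes to the descendants.
The descendants' portion (₹67,500) is divided into 3 shares of ₹22,500: Ximena and Xiomara each take ₹22,500; Dagny's ₹22,500 share passes to Dagny's issue.
Dagny's share (₹22,500) is divided into 3 shares of ₹7,500: Dario, Bilal, and Hector each take ₹7,500.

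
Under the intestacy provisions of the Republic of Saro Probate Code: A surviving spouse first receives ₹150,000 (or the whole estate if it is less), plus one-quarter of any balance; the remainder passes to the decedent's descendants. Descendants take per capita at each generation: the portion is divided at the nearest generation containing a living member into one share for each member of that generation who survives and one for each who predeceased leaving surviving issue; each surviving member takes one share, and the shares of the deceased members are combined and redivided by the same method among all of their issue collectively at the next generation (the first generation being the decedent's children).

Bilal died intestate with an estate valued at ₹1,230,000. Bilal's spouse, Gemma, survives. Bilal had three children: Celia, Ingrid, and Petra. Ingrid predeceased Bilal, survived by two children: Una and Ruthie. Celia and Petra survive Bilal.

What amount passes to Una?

Una receives ₹135,000.

Gemma first takes ₹150,000, leaving a balance of ₹1,080,000. Gemma then takes one-quarter of the balance (₹270,000), for a total of ₹420,000. The remaining ₹810,000 passes to the descendants.
The descendants' portion (₹810,000) is divided at the children's generation into 3 shares of ₹270,000. Celia and Petra each take ₹270,000. The remaining share for the deceased Ingrid (₹270,000) is carried to the next generation.
That pool (₹270,000) is divided at the grandchildren's generation equally among Una and Ruthie: ₹135,000 each.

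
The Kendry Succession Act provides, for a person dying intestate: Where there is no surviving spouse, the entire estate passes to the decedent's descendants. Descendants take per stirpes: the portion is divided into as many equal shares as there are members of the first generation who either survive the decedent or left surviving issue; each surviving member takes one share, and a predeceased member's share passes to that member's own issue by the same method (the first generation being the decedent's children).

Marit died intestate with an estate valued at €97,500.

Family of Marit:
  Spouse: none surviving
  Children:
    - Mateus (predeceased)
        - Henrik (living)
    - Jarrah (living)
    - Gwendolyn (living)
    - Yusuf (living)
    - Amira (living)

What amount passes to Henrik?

The entire €97,500 passes to the descendants.
That amount (€97,500) is divided into 5 shares of €19,500: Jarrah, Gwendolyn, Yusuf, and Amira each take €19,500; Mateus's €19,500 share passes to Mateus's issue.
Mateus's share (€19,500) passes entirely to Henrik.

Henrik receives €19,500.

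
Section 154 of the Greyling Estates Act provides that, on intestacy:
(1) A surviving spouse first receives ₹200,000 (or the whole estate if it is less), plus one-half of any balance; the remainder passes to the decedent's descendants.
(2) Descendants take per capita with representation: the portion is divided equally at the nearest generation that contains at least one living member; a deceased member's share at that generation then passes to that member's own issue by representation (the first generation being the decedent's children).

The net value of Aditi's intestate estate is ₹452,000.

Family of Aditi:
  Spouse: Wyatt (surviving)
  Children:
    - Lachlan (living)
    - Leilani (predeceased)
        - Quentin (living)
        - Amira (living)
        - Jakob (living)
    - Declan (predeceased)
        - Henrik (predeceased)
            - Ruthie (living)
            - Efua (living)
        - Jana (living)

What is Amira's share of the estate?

Wyatt first takes ₹200,000, leaving a balance of ₹252,000. Wyatt then takes one-half of the balance (₹126,000), for a total of ₹326,000. The remaining ₹126,000 passes to the descendants.
The descendants' portion (₹126,000) is divided into 3 shares of ₹42,000: Lachlan takes ₹42,000; Leilani's ₹42,000 share passes to Leilani's issue; Declan's ₹42,000 share passes to Declan's issue.
Leilani's share (₹42,000) is divided into 3 shares of ₹14,000: Quentin, Amira, and Jakob each take ₹14,000.
Declan's share (₹42,000) is divided into 2 shares of ₹21,000: Jana takes ₹21,000; Henrik's ₹21,000 share passes to Henrik's issue.
Henrik's share (₹21,000) is divided into 2 shares of ₹10,500: Ruthie and Efua each take ₹10,500.

Amira receives ₹14,000.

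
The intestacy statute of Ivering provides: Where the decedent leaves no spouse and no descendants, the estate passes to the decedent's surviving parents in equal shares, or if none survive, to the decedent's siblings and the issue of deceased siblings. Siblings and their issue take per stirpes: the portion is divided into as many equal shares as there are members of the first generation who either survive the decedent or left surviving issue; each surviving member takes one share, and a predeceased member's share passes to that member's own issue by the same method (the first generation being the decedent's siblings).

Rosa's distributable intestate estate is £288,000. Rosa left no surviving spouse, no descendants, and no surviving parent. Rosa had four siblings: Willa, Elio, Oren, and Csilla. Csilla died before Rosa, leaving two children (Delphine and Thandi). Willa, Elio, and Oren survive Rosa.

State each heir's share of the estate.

The entire £288,000 passes to the siblings and their issue.
That amount (£288,000) is divided into 4 shares of £72,000: Willa, Elio, and Oren each take £72,000; Csilla's £72,000 share passes to Csilla's issue.
Csilla's share (£72,000) is divided into 2 shares of £36,000: Delphine and Thandi each take £36,000.

Willa: £72,000; Elio: £72,000; Oren: £72,000; Delphine: £36,000; Thandi: £36,000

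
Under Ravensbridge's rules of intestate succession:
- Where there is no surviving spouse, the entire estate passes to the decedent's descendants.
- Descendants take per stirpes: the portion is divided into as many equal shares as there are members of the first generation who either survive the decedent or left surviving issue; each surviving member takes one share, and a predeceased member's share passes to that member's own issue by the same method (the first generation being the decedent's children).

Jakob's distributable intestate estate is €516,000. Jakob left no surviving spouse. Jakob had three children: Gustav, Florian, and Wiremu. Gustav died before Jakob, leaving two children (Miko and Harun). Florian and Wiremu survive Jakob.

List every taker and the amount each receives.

The entire €516,000 passes to the descendants.
That amount (€516,000) is divided into 3 shares of €172,000: Florian and Wiremu each take €172,000; Gustav's €172,000 share passes to Gustav's issue.
Gustav's share (€172,000) is divided into 2 shares of €86,000: Miko and Harun each take €86,000.

Miko: €86,000; Harun: €86,000; Florian: €172,000; Wiremu: €172,000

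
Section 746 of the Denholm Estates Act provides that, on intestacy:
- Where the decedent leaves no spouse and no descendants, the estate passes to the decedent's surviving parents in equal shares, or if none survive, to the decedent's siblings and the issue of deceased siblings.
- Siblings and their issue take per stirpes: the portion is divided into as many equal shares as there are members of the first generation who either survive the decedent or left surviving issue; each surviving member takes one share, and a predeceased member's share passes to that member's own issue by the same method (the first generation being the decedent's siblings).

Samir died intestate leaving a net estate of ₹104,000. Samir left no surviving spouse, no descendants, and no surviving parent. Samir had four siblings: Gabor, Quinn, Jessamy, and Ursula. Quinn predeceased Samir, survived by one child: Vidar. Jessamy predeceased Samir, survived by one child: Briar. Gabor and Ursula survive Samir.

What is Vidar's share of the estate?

The entire ₹104,000 passes to the siblings and their issue.
That amount (₹104,000) is divided into 4 shares of ₹26,000: Gabor and Ursula each take ₹26,000; Quinn's ₹26,000 share passes to Quinn's issue; Jessamy's ₹26,000 share passes to Jessamy's issue.
Quinn's share (₹26,000) passes entirely to Vidar.
Jessamy's share (₹26,000) passes entirely to Briar.

Vidar receives ₹26,000.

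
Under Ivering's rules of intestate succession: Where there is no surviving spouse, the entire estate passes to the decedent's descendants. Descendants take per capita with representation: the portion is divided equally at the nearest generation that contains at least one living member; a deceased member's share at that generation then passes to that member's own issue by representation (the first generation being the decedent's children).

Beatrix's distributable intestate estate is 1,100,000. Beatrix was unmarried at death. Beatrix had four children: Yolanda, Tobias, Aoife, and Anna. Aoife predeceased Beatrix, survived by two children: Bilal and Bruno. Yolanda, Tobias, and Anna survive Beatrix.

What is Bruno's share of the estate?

The entire 1,100,000 passes to the descendants.
That amount (1,100,000) is divided into 4 shares of 275,000: Yolanda, Tobias, and Anna each take 275,000; Aoife's 275,000 share passes to Aoife's issue.
Aoife's share (275,000) is divided into 2 shares of 137,500: Bilal and Bruno each take 137,500.

Bruno receives 137,500.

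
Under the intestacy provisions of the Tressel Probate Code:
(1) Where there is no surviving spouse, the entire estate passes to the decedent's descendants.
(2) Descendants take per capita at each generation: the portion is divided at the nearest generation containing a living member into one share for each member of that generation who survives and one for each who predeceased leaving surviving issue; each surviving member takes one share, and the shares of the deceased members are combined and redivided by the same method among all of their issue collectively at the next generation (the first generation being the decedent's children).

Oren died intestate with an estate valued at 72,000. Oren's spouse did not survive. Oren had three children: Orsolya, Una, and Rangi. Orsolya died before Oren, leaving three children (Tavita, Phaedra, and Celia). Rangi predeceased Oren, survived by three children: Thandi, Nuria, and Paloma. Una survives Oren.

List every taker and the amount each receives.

The entire 72,000 passes to the descendants.
That amount (72,000) is divided at the children's generation into 3 shares of 24,000. Una takes 24,000. The 2 shares of the deceased (Orsolya and Rangi) are combined into a pool of 48,000.
That pool (48,000) is divided at the grandchildren's generation equally among Tavita, Phaedra, Celia, Thandi, Nuria, and Paloma: 8,000 each.

Tavita: 8,000; Phaedra: 8,000; Celia: 8,000; Una: 24,000; Thandi: 8,000; Nuria: 8,000; Paloma: 8,000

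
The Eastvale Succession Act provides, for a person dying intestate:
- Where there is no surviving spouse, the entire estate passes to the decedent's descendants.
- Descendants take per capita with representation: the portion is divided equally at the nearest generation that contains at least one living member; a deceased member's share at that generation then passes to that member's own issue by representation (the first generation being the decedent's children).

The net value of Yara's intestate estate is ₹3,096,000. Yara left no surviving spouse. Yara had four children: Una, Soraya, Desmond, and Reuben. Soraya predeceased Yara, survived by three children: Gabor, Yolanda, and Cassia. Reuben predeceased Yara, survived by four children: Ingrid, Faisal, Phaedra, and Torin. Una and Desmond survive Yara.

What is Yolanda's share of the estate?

Yolanda receives ₹258,000.

The entire ₹3,096,000 passes to the descendants.
That amount (₹3,096,000) is divided into 4 shares of ₹774,000: Una and Desmond each take ₹774,000; Soraya's ₹774,000 share passes to Soraya's issue; Reuben's ₹774,000 share passes to Reuben's issue.
Soraya's share (₹774,000) is divided into 3 shares of ₹258,000: Gabor, Yolanda, and Cassia each take ₹258,000.
Reuben's share (₹774,000) is divided into 4 shares of ₹193,500: Ingrid, Faisal, Phaedra, and Torin each take ₹193,500.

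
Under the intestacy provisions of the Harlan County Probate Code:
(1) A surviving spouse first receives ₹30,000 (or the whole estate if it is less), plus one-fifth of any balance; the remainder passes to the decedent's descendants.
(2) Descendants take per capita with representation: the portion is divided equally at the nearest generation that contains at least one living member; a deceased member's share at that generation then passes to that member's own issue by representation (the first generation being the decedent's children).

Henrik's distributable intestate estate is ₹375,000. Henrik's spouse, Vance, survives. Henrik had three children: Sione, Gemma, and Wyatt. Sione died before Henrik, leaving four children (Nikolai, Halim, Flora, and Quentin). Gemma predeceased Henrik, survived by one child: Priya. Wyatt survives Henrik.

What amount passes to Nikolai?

Nikolai receives ₹23,000.

Vance first takes ₹30,000, leaving a balance of ₹345,000. Vance then takes one-fifth of the balance (₹69,000), for a total of ₹99,000. The remaining ₹276,000 passes to the descendants.
The descendants' portion (₹276,000) is divided into 3 shares of ₹92,000: Wyatt takes ₹92,000; Sione's ₹92,000 share passes to Sione's issue; Gemma's ₹92,000 share passes to Gemma's issue.
Sione's share (₹92,000) is divided into 4 shares of ₹23,000: Nikolai, Halim, Flora, and Quentin each take ₹23,000.
Gemma's share (₹92,000) passes entirely to Priya.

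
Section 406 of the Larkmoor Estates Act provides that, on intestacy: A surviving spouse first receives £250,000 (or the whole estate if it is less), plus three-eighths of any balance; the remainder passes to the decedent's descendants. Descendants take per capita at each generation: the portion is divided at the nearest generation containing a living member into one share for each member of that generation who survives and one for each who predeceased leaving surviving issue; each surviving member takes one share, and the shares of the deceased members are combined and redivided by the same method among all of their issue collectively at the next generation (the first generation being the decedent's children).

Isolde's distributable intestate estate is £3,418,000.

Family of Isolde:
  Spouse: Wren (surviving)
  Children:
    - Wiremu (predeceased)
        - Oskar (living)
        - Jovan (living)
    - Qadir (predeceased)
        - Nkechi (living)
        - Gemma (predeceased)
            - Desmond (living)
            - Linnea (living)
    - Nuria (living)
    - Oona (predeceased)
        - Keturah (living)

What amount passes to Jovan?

Wren first takes £250,000, leaving a balance of £3,168,000. Wren then takes three-eighths of the balance (£1,188,000), for a total of £1,438,000. The remaining £1,980,000 passes to the descendants.
The descendants' portion (£1,980,000) is divided at the children's generation into 4 shares of £495,000. Nuria takes £495,000. The 3 shares of the deceased (Wiremu, Qadir, and Oona) are combined into a pool of £1,485,000.
That pool (£1,485,000) is divided at the grandchildren's generation into 5 shares of £297,000. Oskar, Jovan, Nkechi, and Keturah each take £297,000. The remaining share for the deceased Gemma (£297,000) is carried to the next generation.
That pool (£297,000) is divided at the great-grandchildren's generation equally among Desmond and Linnea: £148,500 each.

Jovan receives £297,000.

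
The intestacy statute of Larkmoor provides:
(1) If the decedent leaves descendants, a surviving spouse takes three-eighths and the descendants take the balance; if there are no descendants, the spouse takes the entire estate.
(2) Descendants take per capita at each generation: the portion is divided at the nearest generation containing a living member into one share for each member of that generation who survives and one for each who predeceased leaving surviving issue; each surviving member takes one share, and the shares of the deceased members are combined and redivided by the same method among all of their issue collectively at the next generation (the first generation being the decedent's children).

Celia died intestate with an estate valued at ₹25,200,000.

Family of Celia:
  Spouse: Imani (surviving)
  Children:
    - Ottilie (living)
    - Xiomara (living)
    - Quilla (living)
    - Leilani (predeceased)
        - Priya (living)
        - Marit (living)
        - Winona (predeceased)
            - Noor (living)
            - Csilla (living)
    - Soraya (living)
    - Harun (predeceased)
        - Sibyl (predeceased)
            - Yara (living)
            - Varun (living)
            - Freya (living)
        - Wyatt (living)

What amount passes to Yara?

Yara receives ₹420,000.

Imani takes three-eighths of ₹25,200,000 = ₹9,450,000. The remaining ₹15,750,000 passes to the descendants.
The descendants' portion (₹15,750,000) is divided at the children's generation into 6 shares of ₹2,625,000. Ottilie, Xiomara, Quilla, and Soraya each take ₹2,625,000. The 2 shares of the deceased (Leilani and Harun) are combined into a pool of ₹5,250,000.
That pool (₹5,250,000) is divided at the grandchildren's generation into 5 shares of ₹1,050,000. Priya, Marit, and Wyatt each take ₹1,050,000. The 2 shares of the deceased (Winona and Sibyl) are combined into a pool of ₹2,100,000.
That pool (₹2,100,000) is divided at the great-grandchildren's generation equally among Noor, Csilla, Yara, Varun, and Freya: ₹420,000 each.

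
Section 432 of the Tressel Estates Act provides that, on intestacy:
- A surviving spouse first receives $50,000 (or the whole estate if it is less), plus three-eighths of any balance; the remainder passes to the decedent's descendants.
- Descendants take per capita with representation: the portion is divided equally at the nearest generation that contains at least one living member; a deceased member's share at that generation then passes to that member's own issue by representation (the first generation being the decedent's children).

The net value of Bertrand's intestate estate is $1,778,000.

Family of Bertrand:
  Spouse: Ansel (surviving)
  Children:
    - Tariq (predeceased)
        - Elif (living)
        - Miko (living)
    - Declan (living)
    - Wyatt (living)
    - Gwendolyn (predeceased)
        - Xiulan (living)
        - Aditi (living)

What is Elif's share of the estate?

Ansel first takes $50,000, leaving a balance of $1,728,000. Ansel then takes three-eighths of the balance ($648,000), for a total of $698,000. The remaining $1,080,000 passes to the descendants.
The descendants' portion ($1,080,000) is divided into 4 shares of $270,000: Declan and Wyatt each take $270,000; Tariq's $270,000 share passes to Tariq's issue; Gwendolyn's $270,000 share passes to Gwendolyn's issue.
Tariq's share ($270,000) is divided into 2 shares of $135,000: Elif and Miko each take $135,000.
Gwendolyn's share ($270,000) is divided into 2 shares of $135,000: Xiulan and Aditi each take $135,000.

Elif receives $135,000.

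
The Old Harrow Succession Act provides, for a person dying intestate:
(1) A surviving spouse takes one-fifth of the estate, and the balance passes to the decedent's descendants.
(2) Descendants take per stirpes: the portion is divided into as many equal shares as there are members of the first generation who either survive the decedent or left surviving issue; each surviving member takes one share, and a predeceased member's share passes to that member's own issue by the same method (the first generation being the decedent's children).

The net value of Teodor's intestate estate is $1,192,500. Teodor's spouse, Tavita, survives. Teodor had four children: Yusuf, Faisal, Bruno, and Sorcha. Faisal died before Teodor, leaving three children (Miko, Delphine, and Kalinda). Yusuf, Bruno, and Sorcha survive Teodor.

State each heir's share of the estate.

Tavita takes one-fifth of $1,192,500 = $238,500. The remaining $954,000 passes to the descendants.
The descendants' portion ($954,000) is divided into 4 shares of $238,500: Yusuf, Bruno, and Sorcha each take $238,500; Faisal's $238,500 share passes to Faisal's issue.
Faisal's share ($238,500) is divided into 3 shares of $79,500: Miko, Delphine, and Kalinda each take $79,500.

Tavita: $238,500; Yusuf: $238,500; Miko: $79,500; Delphine: $79,500; Kalinda: $79,500; Bruno: $238,500; Sorcha: $238,500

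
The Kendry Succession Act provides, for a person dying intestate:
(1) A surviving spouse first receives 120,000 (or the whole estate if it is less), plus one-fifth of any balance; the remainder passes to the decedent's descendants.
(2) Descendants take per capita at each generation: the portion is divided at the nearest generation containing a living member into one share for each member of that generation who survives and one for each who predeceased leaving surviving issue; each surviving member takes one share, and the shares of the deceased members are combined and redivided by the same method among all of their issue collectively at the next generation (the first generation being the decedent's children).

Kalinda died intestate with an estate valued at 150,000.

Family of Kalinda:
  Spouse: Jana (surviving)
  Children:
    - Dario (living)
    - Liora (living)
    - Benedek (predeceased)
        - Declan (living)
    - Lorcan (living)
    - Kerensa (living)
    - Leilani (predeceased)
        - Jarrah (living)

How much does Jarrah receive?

Jarrah receives 4,000.

Jana first takes 120,000, leaving a balance of 30,000. Jana then takes one-fifth of the balance (6,000), for a total of 126,000. The remaining 24,000 passes to the descendants.
The descendants' portion (24,000) is divided at the children's generation into 6 shares of 4,000. Dario, Liora, Lorcan, and Kerensa each take 4,000. The 2 shares of the deceased (Benedek and Leilani) are combined into a pool of 8,000.
That pool (8,000) is divided at the grandchildren's generation equally among Declan and Jarrah: 4,000 each.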